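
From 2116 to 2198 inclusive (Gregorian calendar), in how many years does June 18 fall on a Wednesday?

12

Track June 18's weekday year by year (advancing +1, or +2 across a Feb 29):
  2116: Thu  2117: Fri (+1)  2118: Sat (+1)  2119: Sun (+1)  2120: Tue (+2)
  2121: Wed (+1) ✓  2122: Thu (+1)  2123: Fri (+1)  2124: Sun (+2)  2125: Mon (+1)
  2126: Tue (+1)  2127: Wed (+1) ✓  2128: Fri (+2)  2129: Sat (+1)  … (55 more years) …
  2185: Sat (+1)  2186: Sun (+1)  2187: Mon (+1)  2188: Wed (+2) ✓  2189: Thu (+1)
  2190: Fri (+1)  2191: Sat (+1)  2192: Mon (+2)  2193: Tue (+1)  2194: Wed (+1) ✓
  2195: Thu (+1)  2196: Sat (+2)  2197: Sun (+1)  2198: Mon (+1)
Wednesday years: 2121, 2127, 2132, 2138, 2149, 2155, 2160, 2166, 2177, 2183, 2188, 2194 — 12 in total.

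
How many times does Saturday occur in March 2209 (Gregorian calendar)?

March 2209 has 31 days and begins on Wednesday.
The first Saturday is March 4.
Saturdays fall on 4, 11, 18, 25 — that's 4.

4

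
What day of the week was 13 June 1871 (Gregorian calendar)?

Tuesday

January 1, 1871 is a Sunday.
June 13 is day 164 of the year, i.e. 163 days after Jan 1.
163 mod 7 = 2, so advance 2 weekdays from Sunday: Tuesday.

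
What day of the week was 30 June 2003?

Monday

January 1, 2003 is a Wednesday.
June 30 is day 181 of the year, i.e. 180 days after Jan 1.
180 mod 7 = 5, so advance 5 weekdays from Wednesday: Monday.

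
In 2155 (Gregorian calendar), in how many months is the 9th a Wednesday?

2

Check the 9th of each month of 2155: Jan 9: Thu, Feb 9: Sun, Mar 9: Sun, Apr 9: Wed, May 9: Fri, Jun 9: Mon, Jul 9: Wed, Aug 9: Sat, Sep 9: Tue, Oct 9: Thu, Nov 9: Sun, Dec 9: Tue.
Wednesday occurs in April, July — 2 months.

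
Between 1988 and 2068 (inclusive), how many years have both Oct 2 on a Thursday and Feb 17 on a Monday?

Check each year's weekday for Oct 2 and Feb 17:
  1988: Sun/Wed  1989: Mon/Fri  1990: Tue/Sat  1991: Wed/Sun  1992: Fri/Mon  1993: Sat/Wed  1994: Sun/Thu  1995: Mon/Fri  1996: Wed/Sat  1997: Thu/Mon ✓  1998: Fri/Tue  1999: Sat/Wed  2000: Mon/Thu  2001: Tue/Sat  …(53 more)…  2055: Sat/Wed  2056: Mon/Thu  2057: Tue/Sat  2058: Wed/Sun  2059: Thu/Mon ✓  2060: Sat/Tue  2061: Sun/Thu  2062: Mon/Fri  2063: Tue/Sat  2064: Thu/Sun  2065: Fri/Tue  2066: Sat/Wed  2067: Sun/Thu  2068: Tue/Fri
Both conditions hold in: 1997, 2003, 2014, 2025, 2031, 2042, 2053, 2059 — 8.

8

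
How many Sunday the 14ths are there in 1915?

Check the 14th of each month of 1915: Jan 14: Thu, Feb 14: Sun, Mar 14: Sun, Apr 14: Wed, May 14: Fri, Jun 14: Mon, Jul 14: Wed, Aug 14: Sat, Sep 14: Tue, Oct 14: Thu, Nov 14: Sun, Dec 14: Tue.
Sunday occurs in February, March, November — 3 months.

3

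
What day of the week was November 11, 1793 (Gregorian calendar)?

Monday

January 1, 1793 is a Tuesday.
November 11 is day 315 of the year, i.e. 314 days after Jan 1.
314 mod 7 = 6, so advance 6 weekdays from Tuesday: Monday.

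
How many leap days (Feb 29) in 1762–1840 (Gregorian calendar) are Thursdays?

Leap years in 1762–1840: 19 of them.
Feb 29 weekday advances by 5 (mod 7) from one leap year to the next four years later (or differs when a century non-leap intervenes).
Leap-day weekdays: 1764:Wed 1768:Mon 1772:Sat 1776:Thu✓ 1780:Tue 1784:Sun 1788:Fri 1792:Wed 1796:Mon 1804:Wed 1808:Mon 1812:Sat 1816:Thu✓ 1820:Tue 1824:Sun 1828:Fri 1832:Wed 1836:Mon 1840:Sat
Thursday: 1776, 1816 → 2.

2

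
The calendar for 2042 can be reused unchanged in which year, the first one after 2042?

2053

Two years share a calendar iff Jan 1 falls on the same weekday and both are leap or both are common. 2042: Jan 1 is Wednesday, common year.
2043: Jan 1 Thursday, common
2044: Jan 1 Friday, leap
2045: Jan 1 Sunday, common
2046: Jan 1 Monday, common
2047: Jan 1 Tuesday, common
2048: Jan 1 Wednesday, leap
2049: Jan 1 Friday, common
2050: Jan 1 Saturday, common
2051: Jan 1 Sunday, common
2052: Jan 1 Monday, leap
2053: Jan 1 Wednesday, common
2053 matches on both conditions.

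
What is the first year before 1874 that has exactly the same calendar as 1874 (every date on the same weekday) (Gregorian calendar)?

Two years share a calendar iff Jan 1 falls on the same weekday and both are leap or both are common. 1874: Jan 1 is Thursday, common year.
1873: Jan 1 Wednesday, common
1872: Jan 1 Monday, leap
1871: Jan 1 Sunday, common
1870: Jan 1 Saturday, common
1869: Jan 1 Friday, common
1868: Jan 1 Wednesday, leap
1867: Jan 1 Tuesday, common
1866: Jan 1 Monday, common
1865: Jan 1 Sunday, common
1864: Jan 1 Friday, leap
1863: Jan 1 Thursday, common
1863 matches on both conditions.

1863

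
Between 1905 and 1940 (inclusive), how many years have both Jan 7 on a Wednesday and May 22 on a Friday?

3

Check each year's weekday for Jan 7 and May 22:
  1905: Sat/Mon  1906: Sun/Tue  1907: Mon/Wed  1908: Tue/Fri  1909: Thu/Sat  1910: Fri/Sun  1911: Sat/Mon  1912: Sun/Wed  1913: Tue/Thu  1914: Wed/Fri ✓  1915: Thu/Sat  1916: Fri/Mon  1917: Sun/Tue  1918: Mon/Wed  …(8 more)…  1927: Fri/Sun  1928: Sat/Tue  1929: Mon/Wed  1930: Tue/Thu  1931: Wed/Fri ✓  1932: Thu/Sun  1933: Sat/Mon  1934: Sun/Tue  1935: Mon/Wed  1936: Tue/Fri  1937: Thu/Sat  1938: Fri/Sun  1939: Sat/Mon  1940: Sun/Wed
Both conditions hold in: 1914, 1925, 1931 — 3.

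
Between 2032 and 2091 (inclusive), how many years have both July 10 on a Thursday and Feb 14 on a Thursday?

Check each year's weekday for July 10 and Feb 14:
  2032: Sat/Sat  2033: Sun/Mon  2034: Mon/Tue  2035: Tue/Wed  2036: Thu/Thu ✓  2037: Fri/Sat  2038: Sat/Sun  2039: Sun/Mon  2040: Tue/Tue  2041: Wed/Thu  2042: Thu/Fri  2043: Fri/Sat  2044: Sun/Sun  2045: Mon/Tue  …(32 more)…  2078: Sun/Mon  2079: Mon/Tue  2080: Wed/Wed  2081: Thu/Fri  2082: Fri/Sat  2083: Sat/Sun  2084: Mon/Mon  2085: Tue/Wed  2086: Wed/Thu  2087: Thu/Fri  2088: Sat/Sat  2089: Sun/Mon  2090: Mon/Tue  2091: Tue/Wed
Both conditions hold in: 2036, 2064 — 2.

2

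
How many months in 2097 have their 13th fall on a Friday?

2

Check the 13th of each month of 2097: Jan 13: Sun, Feb 13: Wed, Mar 13: Wed, Apr 13: Sat, May 13: Mon, Jun 13: Thu, Jul 13: Sat, Aug 13: Tue, Sep 13: Fri, Oct 13: Sun, Nov 13: Wed, Dec 13: Fri.
Friday occurs in September, December — 2 months.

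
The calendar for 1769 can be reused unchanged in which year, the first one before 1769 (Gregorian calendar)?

Two years share a calendar iff Jan 1 falls on the same weekday and both are leap or both are common. 1769: Jan 1 is Sunday, common year.
1768: Jan 1 Friday, leap
1767: Jan 1 Thursday, common
1766: Jan 1 Wednesday, common
1765: Jan 1 Tuesday, common
1764: Jan 1 Sunday, leap
1763: Jan 1 Saturday, common
1762: Jan 1 Friday, common
1761: Jan 1 Thursday, common
1760: Jan 1 Tuesday, leap
1759: Jan 1 Monday, common
1758: Jan 1 Sunday, common
1758 matches on both conditions.

1758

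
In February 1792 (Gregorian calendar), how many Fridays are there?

4

February 1792 has 29 days and begins on Wednesday.
The first Friday is February 3.
Fridays fall on 3, 10, 17, 24 — that's 4.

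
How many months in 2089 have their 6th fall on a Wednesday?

Check the 6th of each month of 2089: Jan 6: Thu, Feb 6: Sun, Mar 6: Sun, Apr 6: Wed, May 6: Fri, Jun 6: Mon, Jul 6: Wed, Aug 6: Sat, Sep 6: Tue, Oct 6: Thu, Nov 6: Sun, Dec 6: Tue.
Wednesday occurs in April, July — 2 months.

2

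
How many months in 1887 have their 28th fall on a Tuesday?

Check the 28th of each month of 1887: Jan 28: Fri, Feb 28: Mon, Mar 28: Mon, Apr 28: Thu, May 28: Sat, Jun 28: Tue, Jul 28: Thu, Aug 28: Sun, Sep 28: Wed, Oct 28: Fri, Nov 28: Mon, Dec 28: Wed.
Tuesday occurs in June — 1 month.

1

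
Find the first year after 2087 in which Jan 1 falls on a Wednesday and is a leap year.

Jan 1 advances by 2 weekdays after a leap year and by 1 after a common year.
2087: Jan 1 is Wednesday.
2088: Thursday (leap)
2089: Saturday
2090: Sunday
2091: Monday
2092: Tuesday (leap)
2093: Thursday
2094: Friday
2095: Saturday
2096: Sunday (leap)
2097: Tuesday
2098: Wednesday
2099: Thursday
2100: Friday
2101: Saturday
2102: Sunday
2103: Monday
2104: Tuesday (leap)
2105: Thursday
2106: Friday
2107: Saturday
2108: Sunday (leap)
2109: Tuesday
2110: Wednesday
2111: Thursday
2112: Friday (leap)
2113: Sunday
2114: Monday
2115: Tuesday
2116: Wednesday (leap)
2116 begins on a Wednesday and is a leap year.

2116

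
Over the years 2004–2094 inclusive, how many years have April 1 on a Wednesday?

13

Track April 1's weekday year by year (advancing +1, or +2 across a Feb 29):
  2004: Thu  2005: Fri (+1)  2006: Sat (+1)  2007: Sun (+1)  2008: Tue (+2)
  2009: Wed (+1) ✓  2010: Thu (+1)  2011: Fri (+1)  2012: Sun (+2)  2013: Mon (+1)
  2014: Tue (+1)  2015: Wed (+1) ✓  2016: Fri (+2)  2017: Sat (+1)  … (63 more years) …
  2081: Tue (+1)  2082: Wed (+1) ✓  2083: Thu (+1)  2084: Sat (+2)  2085: Sun (+1)
  2086: Mon (+1)  2087: Tue (+1)  2088: Thu (+2)  2089: Fri (+1)  2090: Sat (+1)
  2091: Sun (+1)  2092: Tue (+2)  2093: Wed (+1) ✓  2094: Thu (+1)
Wednesday years: 2009, 2015, 2020, 2026, 2037, 2043, 2048, 2054, 2065, 2071, 2076, 2082, 2093 — 13 in total.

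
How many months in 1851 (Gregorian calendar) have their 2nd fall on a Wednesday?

2

Check the 2nd of each month of 1851: Jan 2: Thu, Feb 2: Sun, Mar 2: Sun, Apr 2: Wed, May 2: Fri, Jun 2: Mon, Jul 2: Wed, Aug 2: Sat, Sep 2: Tue, Oct 2: Thu, Nov 2: Sun, Dec 2: Tue.
Wednesday occurs in April, July — 2 months.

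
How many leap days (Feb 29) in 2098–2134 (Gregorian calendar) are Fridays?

2

Leap years in 2098–2134: 8 of them.
Feb 29 weekday advances by 5 (mod 7) from one leap year to the next four years later (or differs when a century non-leap intervenes).
Leap-day weekdays: 2104:Fri✓ 2108:Wed 2112:Mon 2116:Sat 2120:Thu 2124:Tue 2128:Sun 2132:Fri✓
Friday: 2104, 2132 → 2.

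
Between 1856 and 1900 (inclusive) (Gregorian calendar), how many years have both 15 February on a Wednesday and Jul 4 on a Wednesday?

2

Check each year's weekday for 15 February and Jul 4:
  1856: Fri/Fri  1857: Sun/Sat  1858: Mon/Sun  1859: Tue/Mon  1860: Wed/Wed ✓  1861: Fri/Thu  1862: Sat/Fri  1863: Sun/Sat  1864: Mon/Mon  1865: Wed/Tue  1866: Thu/Wed  1867: Fri/Thu  1868: Sat/Sat  1869: Mon/Sun  …(17 more)…  1887: Tue/Mon  1888: Wed/Wed ✓  1889: Fri/Thu  1890: Sat/Fri  1891: Sun/Sat  1892: Mon/Mon  1893: Wed/Tue  1894: Thu/Wed  1895: Fri/Thu  1896: Sat/Sat  1897: Mon/Sun  1898: Tue/Mon  1899: Wed/Tue  1900: Thu/Wed
Both conditions hold in: 1860, 1888 — 2.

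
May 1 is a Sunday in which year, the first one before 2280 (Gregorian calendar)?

2270

From one year to the next, a fixed date's weekday advances by 1, or by 2 when a Feb 29 lies between the two dates.
2280: May 1 is Saturday.
2279: Thursday (−2)
2278: Wednesday (−1)
2277: Tuesday (−1)
2276: Monday (−1)
2275: Saturday (−2)
2274: Friday (−1)
2273: Thursday (−1)
2272: Wednesday (−1)
2271: Monday (−2)
2270: Sunday (−1)
May 1 falls on a Sunday in 2270.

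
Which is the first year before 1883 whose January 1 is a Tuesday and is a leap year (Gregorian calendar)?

1856

Jan 1 advances by 2 weekdays after a leap year and by 1 after a common year.
1883: Jan 1 is Monday.
1882: Sunday
1881: Saturday
1880: Thursday (leap)
1879: Wednesday
1878: Tuesday
1877: Monday
1876: Saturday (leap)
1875: Friday
1874: Thursday
1873: Wednesday
1872: Monday (leap)
1871: Sunday
1870: Saturday
1869: Friday
1868: Wednesday (leap)
1867: Tuesday
1866: Monday
1865: Sunday
1864: Friday (leap)
1863: Thursday
1862: Wednesday
1861: Tuesday
1860: Sunday (leap)
1859: Saturday
1858: Friday
1857: Thursday
1856: Tuesday (leap)
1856 begins on a Tuesday and is a leap year.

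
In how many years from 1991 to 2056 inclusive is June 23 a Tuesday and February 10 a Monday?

3

Check each year's weekday for June 23 and February 10:
  1991: Sun/Sun  1992: Tue/Mon ✓  1993: Wed/Wed  1994: Thu/Thu  1995: Fri/Fri  1996: Sun/Sat  1997: Mon/Mon  1998: Tue/Tue  1999: Wed/Wed  2000: Fri/Thu  2001: Sat/Sat  2002: Sun/Sun  2003: Mon/Mon  2004: Wed/Tue  …(38 more)…  2043: Tue/Tue  2044: Thu/Wed  2045: Fri/Fri  2046: Sat/Sat  2047: Sun/Sun  2048: Tue/Mon ✓  2049: Wed/Wed  2050: Thu/Thu  2051: Fri/Fri  2052: Sun/Sat  2053: Mon/Mon  2054: Tue/Tue  2055: Wed/Wed  2056: Fri/Thu
Both conditions hold in: 1992, 2020, 2048 — 3.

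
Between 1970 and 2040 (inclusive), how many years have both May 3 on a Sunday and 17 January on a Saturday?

8

Check each year's weekday for May 3 and 17 January:
  1970: Sun/Sat ✓  1971: Mon/Sun  1972: Wed/Mon  1973: Thu/Wed  1974: Fri/Thu  1975: Sat/Fri  1976: Mon/Sat  1977: Tue/Mon  1978: Wed/Tue  1979: Thu/Wed  1980: Sat/Thu  1981: Sun/Sat ✓  1982: Mon/Sun  1983: Tue/Mon  …(43 more)…  2027: Mon/Sun  2028: Wed/Mon  2029: Thu/Wed  2030: Fri/Thu  2031: Sat/Fri  2032: Mon/Sat  2033: Tue/Mon  2034: Wed/Tue  2035: Thu/Wed  2036: Sat/Thu  2037: Sun/Sat ✓  2038: Mon/Sun  2039: Tue/Mon  2040: Thu/Tue
Both conditions hold in: 1970, 1981, 1987, 1998, 2009, 2015, 2026, 2037 — 8.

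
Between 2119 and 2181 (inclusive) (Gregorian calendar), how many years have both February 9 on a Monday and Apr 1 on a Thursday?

2

Check each year's weekday for February 9 and Apr 1:
  2119: Thu/Sat  2120: Fri/Mon  2121: Sun/Tue  2122: Mon/Wed  2123: Tue/Thu  2124: Wed/Sat  2125: Fri/Sun  2126: Sat/Mon  2127: Sun/Tue  2128: Mon/Thu ✓  2129: Wed/Fri  2130: Thu/Sat  2131: Fri/Sun  2132: Sat/Tue  …(35 more)…  2168: Tue/Fri  2169: Thu/Sat  2170: Fri/Sun  2171: Sat/Mon  2172: Sun/Wed  2173: Tue/Thu  2174: Wed/Fri  2175: Thu/Sat  2176: Fri/Mon  2177: Sun/Tue  2178: Mon/Wed  2179: Tue/Thu  2180: Wed/Sat  2181: Fri/Sun
Both conditions hold in: 2128, 2156 — 2.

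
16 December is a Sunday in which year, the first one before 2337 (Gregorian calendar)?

2334

From one year to the next, a fixed date's weekday advances by 1, or by 2 when a Feb 29 lies between the two dates.
2337: December 16 is Thursday.
2336: Wednesday (−1)
2335: Monday (−2)
2334: Sunday (−1)
16 December falls on a Sunday in 2334.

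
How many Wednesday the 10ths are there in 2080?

Check the 10th of each month of 2080: Jan 10: Wed, Feb 10: Sat, Mar 10: Sun, Apr 10: Wed, May 10: Fri, Jun 10: Mon, Jul 10: Wed, Aug 10: Sat, Sep 10: Tue, Oct 10: Thu, Nov 10: Sun, Dec 10: Tue.
Wednesday occurs in January, April, July — 3 months.

3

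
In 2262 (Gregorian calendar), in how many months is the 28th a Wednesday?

1

Check the 28th of each month of 2262: Jan 28: Tue, Feb 28: Fri, Mar 28: Fri, Apr 28: Mon, May 28: Wed, Jun 28: Sat, Jul 28: Mon, Aug 28: Thu, Sep 28: Sun, Oct 28: Tue, Nov 28: Fri, Dec 28: Sun.
Wednesday occurs in May — 1 month.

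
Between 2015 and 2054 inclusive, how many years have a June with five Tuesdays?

June has 30 days; it has five Tuesdays when Tuesday falls among the first (month-length − 28) days — i.e. when June 1 is one of Tuesday/Monday.
June 1 by year: 2015:Mon✓ 2016:Wed 2017:Thu 2018:Fri 2019:Sat 2020:Mon✓ 2021:Tue✓ 2022:Wed 2023:Thu 2024:Sat 2025:Sun 2026:Mon✓ 2027:Tue✓ 2028:Thu 2029:Fri …(10 more)… 2040:Fri 2041:Sat 2042:Sun 2043:Mon✓ 2044:Wed 2045:Thu 2046:Fri 2047:Sat 2048:Mon✓ 2049:Tue✓ 2050:Wed 2051:Thu 2052:Sat 2053:Sun 2054:Mon✓
Years with five Tuesdays: 2015, 2020, 2021, 2026, 2027, 2032, 2037, 2038, 2043, 2048, 2049, 2054 → 12.

12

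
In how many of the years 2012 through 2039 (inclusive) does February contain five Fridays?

February has 28 days (29 in leap years); it has five Fridays when Friday falls among the first (month-length − 28) days — i.e. when February 1 is Friday in a leap year (never in a common year).
February 1 by year: 2012:Wed 2013:Fri 2014:Sat 2015:Sun 2016:Mon 2017:Wed 2018:Thu 2019:Fri 2020:Sat 2021:Mon 2022:Tue 2023:Wed 2024:Thu 2025:Sat 2026:Sun 2027:Mon 2028:Tue 2029:Thu 2030:Fri 2031:Sat 2032:Sun 2033:Tue 2034:Wed 2035:Thu 2036:Fri✓ 2037:Sun 2038:Mon 2039:Tue
Years with five Fridays: 2036 → 1.

1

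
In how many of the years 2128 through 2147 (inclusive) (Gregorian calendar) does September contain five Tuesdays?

September has 30 days; it has five Tuesdays when Tuesday falls among the first (month-length − 28) days — i.e. when September 1 is one of Tuesday/Monday.
September 1 by year: 2128:Wed 2129:Thu 2130:Fri 2131:Sat 2132:Mon✓ 2133:Tue✓ 2134:Wed 2135:Thu 2136:Sat 2137:Sun 2138:Mon✓ 2139:Tue✓ 2140:Thu 2141:Fri 2142:Sat 2143:Sun 2144:Tue✓ 2145:Wed 2146:Thu 2147:Fri
Years with five Tuesdays: 2132, 2133, 2138, 2139, 2144 → 5.

5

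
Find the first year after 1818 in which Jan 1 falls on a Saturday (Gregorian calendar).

Jan 1 advances by 2 weekdays after a leap year and by 1 after a common year.
1818: Jan 1 is Thursday.
1819: Friday
1820: Saturday (leap)
1820 begins on a Saturday

1820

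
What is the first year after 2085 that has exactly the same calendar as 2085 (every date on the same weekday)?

Two years share a calendar iff Jan 1 falls on the same weekday and both are leap or both are common. 2085: Jan 1 is Monday, common year.
2086: Jan 1 Tuesday, common
2087: Jan 1 Wednesday, common
2088: Jan 1 Thursday, leap
2089: Jan 1 Saturday, common
2090: Jan 1 Sunday, common
2091: Jan 1 Monday, common
2091 matches on both conditions.

2091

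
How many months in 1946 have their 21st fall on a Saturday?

2

Check the 21st of each month of 1946: Jan 21: Mon, Feb 21: Thu, Mar 21: Thu, Apr 21: Sun, May 21: Tue, Jun 21: Fri, Jul 21: Sun, Aug 21: Wed, Sep 21: Sat, Oct 21: Mon, Nov 21: Thu, Dec 21: Sat.
Saturday occurs in September, December — 2 months.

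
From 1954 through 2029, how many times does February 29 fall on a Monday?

3

Leap years in 1954–2029: 19 of them.
Feb 29 weekday advances by 5 (mod 7) from one leap year to the next four years later (or differs when a century non-leap intervenes).
Leap-day weekdays: 1956:Wed 1960:Mon✓ 1964:Sat 1968:Thu 1972:Tue 1976:Sun 1980:Fri 1984:Wed 1988:Mon✓ 1992:Sat 1996:Thu 2000:Tue 2004:Sun 2008:Fri 2012:Wed 2016:Mon✓ 2020:Sat 2024:Thu 2028:Tue
Monday: 1960, 1988, 2016 → 3.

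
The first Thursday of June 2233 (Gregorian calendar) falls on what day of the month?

6

June 1, 2233 is a Saturday, so the first Thursday is the 6th.
The first Thursday is 6 + 0 = 6.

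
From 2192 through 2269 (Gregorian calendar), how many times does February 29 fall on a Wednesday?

Leap years in 2192–2269: 19 of them.
Feb 29 weekday advances by 5 (mod 7) from one leap year to the next four years later (or differs when a century non-leap intervenes).
Leap-day weekdays: 2192:Wed✓ 2196:Mon 2204:Wed✓ 2208:Mon 2212:Sat 2216:Thu 2220:Tue 2224:Sun 2228:Fri 2232:Wed✓ 2236:Mon 2240:Sat 2244:Thu 2248:Tue 2252:Sun 2256:Fri 2260:Wed✓ 2264:Mon 2268:Sat
Wednesday: 2192, 2204, 2232, 2260 → 4.

4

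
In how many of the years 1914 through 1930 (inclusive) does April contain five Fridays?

April has 30 days; it has five Fridays when Friday falls among the first (month-length − 28) days — i.e. when April 1 is one of Friday/Thursday.
April 1 by year: 1914:Wed 1915:Thu✓ 1916:Sat 1917:Sun 1918:Mon 1919:Tue 1920:Thu✓ 1921:Fri✓ 1922:Sat 1923:Sun 1924:Tue 1925:Wed 1926:Thu✓ 1927:Fri✓ 1928:Sun 1929:Mon 1930:Tue
Years with five Fridays: 1915, 1920, 1921, 1926, 1927 → 5.

5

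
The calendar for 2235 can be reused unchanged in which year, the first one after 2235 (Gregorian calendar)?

Two years share a calendar iff Jan 1 falls on the same weekday and both are leap or both are common. 2235: Jan 1 is Thursday, common year.
2236: Jan 1 Friday, leap
2237: Jan 1 Sunday, common
2238: Jan 1 Monday, common
2239: Jan 1 Tuesday, common
2240: Jan 1 Wednesday, leap
2241: Jan 1 Friday, common
2242: Jan 1 Saturday, common
2243: Jan 1 Sunday, common
2244: Jan 1 Monday, leap
2245: Jan 1 Wednesday, common
2246: Jan 1 Thursday, common
2246 matches on both conditions.

2246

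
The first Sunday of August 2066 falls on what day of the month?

August 1, 2066 is a Sunday, so the first Sunday is the 1st.
The first Sunday is 1 + 0 = 1.

1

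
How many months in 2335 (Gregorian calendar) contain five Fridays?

A month of length L has five Fridays iff its first Friday is on day ≤ L−28 (so day 1–3 in a 31-day month, 1–2 in a 30-day month, day 1 in a leap February).
Checking each month of 2335: Jan starts Tue (31d); Feb starts Fri (28d); Mar starts Fri (31d) ✓; Apr starts Mon (30d); May starts Wed (31d) ✓; Jun starts Sat (30d); Jul starts Mon (31d); Aug starts Thu (31d) ✓; Sep starts Sun (30d); Oct starts Tue (31d); Nov starts Fri (30d) ✓; Dec starts Sun (31d).
Five-Friday months: March, May, August, November → 4.

4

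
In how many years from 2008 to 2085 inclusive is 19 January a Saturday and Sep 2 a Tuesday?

3

Check each year's weekday for 19 January and Sep 2:
  2008: Sat/Tue ✓  2009: Mon/Wed  2010: Tue/Thu  2011: Wed/Fri  2012: Thu/Sun  2013: Sat/Mon  2014: Sun/Tue  2015: Mon/Wed  2016: Tue/Fri  2017: Thu/Sat  2018: Fri/Sun  2019: Sat/Mon  2020: Sun/Wed  2021: Tue/Thu  …(50 more)…  2072: Tue/Fri  2073: Thu/Sat  2074: Fri/Sun  2075: Sat/Mon  2076: Sun/Wed  2077: Tue/Thu  2078: Wed/Fri  2079: Thu/Sat  2080: Fri/Mon  2081: Sun/Tue  2082: Mon/Wed  2083: Tue/Thu  2084: Wed/Sat  2085: Fri/Sun
Both conditions hold in: 2008, 2036, 2064 — 3.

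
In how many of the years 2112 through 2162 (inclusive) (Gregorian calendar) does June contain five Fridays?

15

June has 30 days; it has five Fridays when Friday falls among the first (month-length − 28) days — i.e. when June 1 is one of Friday/Thursday.
June 1 by year: 2112:Wed 2113:Thu✓ 2114:Fri✓ 2115:Sat 2116:Mon 2117:Tue 2118:Wed 2119:Thu✓ 2120:Sat 2121:Sun 2122:Mon 2123:Tue 2124:Thu✓ 2125:Fri✓ 2126:Sat …(21 more)… 2148:Sat 2149:Sun 2150:Mon 2151:Tue 2152:Thu✓ 2153:Fri✓ 2154:Sat 2155:Sun 2156:Tue 2157:Wed 2158:Thu✓ 2159:Fri✓ 2160:Sun 2161:Mon 2162:Tue
Years with five Fridays: 2113, 2114, 2119, 2124, 2125, 2130, 2131, 2136, 2141, 2142, 2147, 2152, 2153, 2158, 2159 → 15.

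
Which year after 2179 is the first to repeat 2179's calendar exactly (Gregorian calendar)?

2190

Two years share a calendar iff Jan 1 falls on the same weekday and both are leap or both are common. 2179: Jan 1 is Friday, common year.
2180: Jan 1 Saturday, leap
2181: Jan 1 Monday, common
2182: Jan 1 Tuesday, common
2183: Jan 1 Wednesday, common
2184: Jan 1 Thursday, leap
2185: Jan 1 Saturday, common
2186: Jan 1 Sunday, common
2187: Jan 1 Monday, common
2188: Jan 1 Tuesday, leap
2189: Jan 1 Thursday, common
2190: Jan 1 Friday, common
2190 matches on both conditions.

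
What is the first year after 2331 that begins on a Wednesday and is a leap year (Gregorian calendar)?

2336

Jan 1 advances by 2 weekdays after a leap year and by 1 after a common year.
2331: Jan 1 is Thursday.
2332: Friday (leap)
2333: Sunday
2334: Monday
2335: Tuesday
2336: Wednesday (leap)
2336 begins on a Wednesday and is a leap year.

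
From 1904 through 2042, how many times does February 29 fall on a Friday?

Leap years in 1904–2042: 35 of them.
Feb 29 weekday advances by 5 (mod 7) from one leap year to the next four years later (or differs when a century non-leap intervenes).
Leap-day weekdays: 1904:Mon 1908:Sat 1912:Thu 1916:Tue 1920:Sun 1924:Fri✓ 1928:Wed 1932:Mon 1936:Sat 1940:Thu 1944:Tue 1948:Sun 1952:Fri✓ …(9 more)… 1992:Sat 1996:Thu 2000:Tue 2004:Sun 2008:Fri✓ 2012:Wed 2016:Mon 2020:Sat 2024:Thu 2028:Tue 2032:Sun 2036:Fri✓ 2040:Wed
Friday: 1924, 1952, 1980, 2008, 2036 → 5.

5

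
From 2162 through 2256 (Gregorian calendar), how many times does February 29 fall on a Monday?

Leap years in 2162–2256: 23 of them.
Feb 29 weekday advances by 5 (mod 7) from one leap year to the next four years later (or differs when a century non-leap intervenes).
Leap-day weekdays: 2164:Wed 2168:Mon✓ 2172:Sat 2176:Thu 2180:Tue 2184:Sun 2188:Fri 2192:Wed 2196:Mon✓ 2204:Wed 2208:Mon✓ 2212:Sat 2216:Thu 2220:Tue 2224:Sun 2228:Fri 2232:Wed 2236:Mon✓ 2240:Sat 2244:Thu 2248:Tue 2252:Sun 2256:Fri
Monday: 2168, 2196, 2208, 2236 → 4.

4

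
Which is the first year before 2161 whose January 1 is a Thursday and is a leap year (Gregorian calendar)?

Jan 1 advances by 2 weekdays after a leap year and by 1 after a common year.
2161: Jan 1 is Thursday.
2160: Tuesday (leap)
2159: Monday
2158: Sunday
2157: Saturday
2156: Thursday (leap)
2156 begins on a Thursday and is a leap year.

2156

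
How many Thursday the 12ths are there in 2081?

Check the 12th of each month of 2081: Jan 12: Sun, Feb 12: Wed, Mar 12: Wed, Apr 12: Sat, May 12: Mon, Jun 12: Thu, Jul 12: Sat, Aug 12: Tue, Sep 12: Fri, Oct 12: Sun, Nov 12: Wed, Dec 12: Fri.
Thursday occurs in June — 1 month.

1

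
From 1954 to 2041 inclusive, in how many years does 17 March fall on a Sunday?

13

Track 17 March's weekday year by year (advancing +1, or +2 across a Feb 29):
  1954: Wed  1955: Thu (+1)  1956: Sat (+2)  1957: Sun (+1) ✓  1958: Mon (+1)
  1959: Tue (+1)  1960: Thu (+2)  1961: Fri (+1)  1962: Sat (+1)  1963: Sun (+1) ✓
  1964: Tue (+2)  1965: Wed (+1)  1966: Thu (+1)  1967: Fri (+1)  … (60 more years) …
  2028: Fri (+2)  2029: Sat (+1)  2030: Sun (+1) ✓  2031: Mon (+1)  2032: Wed (+2)
  2033: Thu (+1)  2034: Fri (+1)  2035: Sat (+1)  2036: Mon (+2)  2037: Tue (+1)
  2038: Wed (+1)  2039: Thu (+1)  2040: Sat (+2)  2041: Sun (+1) ✓
Sunday years: 1957, 1963, 1968, 1974, 1985, 1991, 1996, 2002, 2013, 2019, 2024, 2030, 2041 — 13 in total.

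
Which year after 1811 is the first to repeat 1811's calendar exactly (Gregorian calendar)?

Two years share a calendar iff Jan 1 falls on the same weekday and both are leap or both are common. 1811: Jan 1 is Tuesday, common year.
1812: Jan 1 Wednesday, leap
1813: Jan 1 Friday, common
1814: Jan 1 Saturday, common
1815: Jan 1 Sunday, common
1816: Jan 1 Monday, leap
1817: Jan 1 Wednesday, common
1818: Jan 1 Thursday, common
1819: Jan 1 Friday, common
1820: Jan 1 Saturday, leap
1821: Jan 1 Monday, common
1822: Jan 1 Tuesday, common
1822 matches on both conditions.

1822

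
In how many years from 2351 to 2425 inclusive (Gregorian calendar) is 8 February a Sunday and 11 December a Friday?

8

Check each year's weekday for 8 February and 11 December:
  2351: Thu/Tue  2352: Fri/Thu  2353: Sun/Fri ✓  2354: Mon/Sat  2355: Tue/Sun  2356: Wed/Tue  2357: Fri/Wed  2358: Sat/Thu  2359: Sun/Fri ✓  2360: Mon/Sun  2361: Wed/Mon  2362: Thu/Tue  2363: Fri/Wed  2364: Sat/Fri  …(47 more)…  2412: Wed/Tue  2413: Fri/Wed  2414: Sat/Thu  2415: Sun/Fri ✓  2416: Mon/Sun  2417: Wed/Mon  2418: Thu/Tue  2419: Fri/Wed  2420: Sat/Fri  2421: Mon/Sat  2422: Tue/Sun  2423: Wed/Mon  2424: Thu/Wed  2425: Sat/Thu
Both conditions hold in: 2353, 2359, 2370, 2381, 2387, 2398, 2409, 2415 — 8.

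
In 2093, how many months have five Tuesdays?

4

A month of length L has five Tuesdays iff its first Tuesday is on day ≤ L−28 (so day 1–3 in a 31-day month, 1–2 in a 30-day month, day 1 in a leap February).
Checking each month of 2093: Jan starts Thu (31d); Feb starts Sun (28d); Mar starts Sun (31d) ✓; Apr starts Wed (30d); May starts Fri (31d); Jun starts Mon (30d) ✓; Jul starts Wed (31d); Aug starts Sat (31d); Sep starts Tue (30d) ✓; Oct starts Thu (31d); Nov starts Sun (30d); Dec starts Tue (31d) ✓.
Five-Tuesday months: March, June, September, December → 4.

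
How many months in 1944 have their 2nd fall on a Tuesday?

1

Check the 2nd of each month of 1944: Jan 2: Sun, Feb 2: Wed, Mar 2: Thu, Apr 2: Sun, May 2: Tue, Jun 2: Fri, Jul 2: Sun, Aug 2: Wed, Sep 2: Sat, Oct 2: Mon, Nov 2: Thu, Dec 2: Sat.
Tuesday occurs in May — 1 month.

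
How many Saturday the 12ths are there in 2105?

Check the 12th of each month of 2105: Jan 12: Mon, Feb 12: Thu, Mar 12: Thu, Apr 12: Sun, May 12: Tue, Jun 12: Fri, Jul 12: Sun, Aug 12: Wed, Sep 12: Sat, Oct 12: Mon, Nov 12: Thu, Dec 12: Sat.
Saturday occurs in September, December — 2 months.

2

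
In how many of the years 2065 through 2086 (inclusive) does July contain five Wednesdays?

July has 31 days; it has five Wednesdays when Wednesday falls among the first (month-length − 28) days — i.e. when July 1 is one of Wednesday/Tuesday/Monday.
July 1 by year: 2065:Wed✓ 2066:Thu 2067:Fri 2068:Sun 2069:Mon✓ 2070:Tue✓ 2071:Wed✓ 2072:Fri 2073:Sat 2074:Sun 2075:Mon✓ 2076:Wed✓ 2077:Thu 2078:Fri 2079:Sat 2080:Mon✓ 2081:Tue✓ 2082:Wed✓ 2083:Thu 2084:Sat 2085:Sun 2086:Mon✓
Years with five Wednesdays: 2065, 2069, 2070, 2071, 2075, 2076, 2080, 2081, 2082, 2086 → 10.

10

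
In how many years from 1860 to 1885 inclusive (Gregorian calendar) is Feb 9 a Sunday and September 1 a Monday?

Check each year's weekday for Feb 9 and September 1:
  1860: Thu/Sat  1861: Sat/Sun  1862: Sun/Mon ✓  1863: Mon/Tue  1864: Tue/Thu  1865: Thu/Fri  1866: Fri/Sat  1867: Sat/Sun  1868: Sun/Tue  1869: Tue/Wed  1870: Wed/Thu  1871: Thu/Fri  1872: Fri/Sun  1873: Sun/Mon ✓  1874: Mon/Tue  1875: Tue/Wed  1876: Wed/Fri  1877: Fri/Sat  1878: Sat/Sun  1879: Sun/Mon ✓  1880: Mon/Wed  1881: Wed/Thu  1882: Thu/Fri  1883: Fri/Sat  1884: Sat/Mon  1885: Mon/Tue
Both conditions hold in: 1862, 1873, 1879 — 3.

3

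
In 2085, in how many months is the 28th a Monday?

1

Check the 28th of each month of 2085: Jan 28: Sun, Feb 28: Wed, Mar 28: Wed, Apr 28: Sat, May 28: Mon, Jun 28: Thu, Jul 28: Sat, Aug 28: Tue, Sep 28: Fri, Oct 28: Sun, Nov 28: Wed, Dec 28: Fri.
Monday occurs in May — 1 month.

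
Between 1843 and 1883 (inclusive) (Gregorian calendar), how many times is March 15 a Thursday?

Track March 15's weekday year by year (advancing +1, or +2 across a Feb 29):
  1843: Wed  1844: Fri (+2)  1845: Sat (+1)  1846: Sun (+1)  1847: Mon (+1)
  1848: Wed (+2)  1849: Thu (+1) ✓  1850: Fri (+1)  1851: Sat (+1)  1852: Mon (+2)
  1853: Tue (+1)  1854: Wed (+1)  1855: Thu (+1) ✓  1856: Sat (+2)  … (13 more years) …
  1870: Tue (+1)  1871: Wed (+1)  1872: Fri (+2)  1873: Sat (+1)  1874: Sun (+1)
  1875: Mon (+1)  1876: Wed (+2)  1877: Thu (+1) ✓  1878: Fri (+1)  1879: Sat (+1)
  1880: Mon (+2)  1881: Tue (+1)  1882: Wed (+1)  1883: Thu (+1) ✓
Thursday years: 1849, 1855, 1860, 1866, 1877, 1883 — 6 in total.

6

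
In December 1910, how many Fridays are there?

5

December 1910 has 31 days and begins on Thursday.
The first Friday is December 2.
Fridays fall on 2, 9, 16, 23, 30 — that's 5.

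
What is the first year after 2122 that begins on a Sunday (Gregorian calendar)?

Jan 1 advances by 2 weekdays after a leap year and by 1 after a common year.
2122: Jan 1 is Thursday.
2123: Friday
2124: Saturday (leap)
2125: Monday
2126: Tuesday
2127: Wednesday
2128: Thursday (leap)
2129: Saturday
2130: Sunday
2130 begins on a Sunday

2130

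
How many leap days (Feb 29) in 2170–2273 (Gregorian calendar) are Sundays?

Leap years in 2170–2273: 25 of them.
Feb 29 weekday advances by 5 (mod 7) from one leap year to the next four years later (or differs when a century non-leap intervenes).
Leap-day weekdays: 2172:Sat 2176:Thu 2180:Tue 2184:Sun✓ 2188:Fri 2192:Wed 2196:Mon 2204:Wed 2208:Mon 2212:Sat 2216:Thu 2220:Tue 2224:Sun✓ 2228:Fri 2232:Wed 2236:Mon 2240:Sat 2244:Thu 2248:Tue 2252:Sun✓ 2256:Fri 2260:Wed 2264:Mon 2268:Sat 2272:Thu
Sunday: 2184, 2224, 2252 → 3.

3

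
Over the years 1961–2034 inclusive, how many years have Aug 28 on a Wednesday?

11

Track Aug 28's weekday year by year (advancing +1, or +2 across a Feb 29):
  1961: Mon  1962: Tue (+1)  1963: Wed (+1) ✓  1964: Fri (+2)  1965: Sat (+1)
  1966: Sun (+1)  1967: Mon (+1)  1968: Wed (+2) ✓  1969: Thu (+1)  1970: Fri (+1)
  1971: Sat (+1)  1972: Mon (+2)  1973: Tue (+1)  1974: Wed (+1) ✓  … (46 more years) …
  2021: Sat (+1)  2022: Sun (+1)  2023: Mon (+1)  2024: Wed (+2) ✓  2025: Thu (+1)
  2026: Fri (+1)  2027: Sat (+1)  2028: Mon (+2)  2029: Tue (+1)  2030: Wed (+1) ✓
  2031: Thu (+1)  2032: Sat (+2)  2033: Sun (+1)  2034: Mon (+1)
Wednesday years: 1963, 1968, 1974, 1985, 1991, 1996, 2002, 2013, 2019, 2024, 2030 — 11 in total.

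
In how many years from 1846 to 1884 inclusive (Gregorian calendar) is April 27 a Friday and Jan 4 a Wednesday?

Check each year's weekday for April 27 and Jan 4:
  1846: Mon/Sun  1847: Tue/Mon  1848: Thu/Tue  1849: Fri/Thu  1850: Sat/Fri  1851: Sun/Sat  1852: Tue/Sun  1853: Wed/Tue  1854: Thu/Wed  1855: Fri/Thu  1856: Sun/Fri  1857: Mon/Sun  1858: Tue/Mon  1859: Wed/Tue  …(11 more)…  1871: Thu/Wed  1872: Sat/Thu  1873: Sun/Sat  1874: Mon/Sun  1875: Tue/Mon  1876: Thu/Tue  1877: Fri/Thu  1878: Sat/Fri  1879: Sun/Sat  1880: Tue/Sun  1881: Wed/Tue  1882: Thu/Wed  1883: Fri/Thu  1884: Sun/Fri
Both conditions hold in: 1860 — 1.

1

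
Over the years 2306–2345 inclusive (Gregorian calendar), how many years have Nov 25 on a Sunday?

Track Nov 25's weekday year by year (advancing +1, or +2 across a Feb 29):
  2306: Sun ✓  2307: Mon (+1)  2308: Wed (+2)  2309: Thu (+1)  2310: Fri (+1)
  2311: Sat (+1)  2312: Mon (+2)  2313: Tue (+1)  2314: Wed (+1)  2315: Thu (+1)
  2316: Sat (+2)  2317: Sun (+1) ✓  2318: Mon (+1)  2319: Tue (+1)  … (12 more years) …
  2332: Fri (+2)  2333: Sat (+1)  2334: Sun (+1) ✓  2335: Mon (+1)  2336: Wed (+2)
  2337: Thu (+1)  2338: Fri (+1)  2339: Sat (+1)  2340: Mon (+2)  2341: Tue (+1)
  2342: Wed (+1)  2343: Thu (+1)  2344: Sat (+2)  2345: Sun (+1) ✓
Sunday years: 2306, 2317, 2323, 2328, 2334, 2345 — 6 in total.

6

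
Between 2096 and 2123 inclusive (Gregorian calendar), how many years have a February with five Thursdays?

1

February has 28 days (29 in leap years); it has five Thursdays when Thursday falls among the first (month-length − 28) days — i.e. when February 1 is Thursday in a leap year (never in a common year).
February 1 by year: 2096:Wed 2097:Fri 2098:Sat 2099:Sun 2100:Mon 2101:Tue 2102:Wed 2103:Thu 2104:Fri 2105:Sun 2106:Mon 2107:Tue 2108:Wed 2109:Fri 2110:Sat 2111:Sun 2112:Mon 2113:Wed 2114:Thu 2115:Fri 2116:Sat 2117:Mon 2118:Tue 2119:Wed 2120:Thu✓ 2121:Sat 2122:Sun 2123:Mon
Years with five Thursdays: 2120 → 1.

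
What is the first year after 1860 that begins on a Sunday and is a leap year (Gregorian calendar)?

Jan 1 advances by 2 weekdays after a leap year and by 1 after a common year.
1860: Jan 1 is Sunday (leap).
1861: Tuesday
1862: Wednesday
1863: Thursday
1864: Friday (leap)
1865: Sunday
1866: Monday
1867: Tuesday
1868: Wednesday (leap)
1869: Friday
1870: Saturday
1871: Sunday
1872: Monday (leap)
1873: Wednesday
1874: Thursday
1875: Friday
1876: Saturday (leap)
1877: Monday
1878: Tuesday
1879: Wednesday
1880: Thursday (leap)
1881: Saturday
1882: Sunday
1883: Monday
1884: Tuesday (leap)
1885: Thursday
1886: Friday
1887: Saturday
1888: Sunday (leap)
1888 begins on a Sunday and is a leap year.

1888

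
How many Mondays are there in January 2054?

4

January 2054 has 31 days and begins on Thursday.
The first Monday is January 5.
Mondays fall on 5, 12, 19, 26 — that's 4.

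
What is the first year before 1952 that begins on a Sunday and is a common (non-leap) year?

Jan 1 advances by 2 weekdays after a leap year and by 1 after a common year.
1952: Jan 1 is Tuesday (leap).
1951: Monday
1950: Sunday
1950 begins on a Sunday and is a common year.

1950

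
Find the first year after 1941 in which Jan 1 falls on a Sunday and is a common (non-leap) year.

1950

Jan 1 advances by 2 weekdays after a leap year and by 1 after a common year.
1941: Jan 1 is Wednesday.
1942: Thursday
1943: Friday
1944: Saturday (leap)
1945: Monday
1946: Tuesday
1947: Wednesday
1948: Thursday (leap)
1949: Saturday
1950: Sunday
1950 begins on a Sunday and is a common year.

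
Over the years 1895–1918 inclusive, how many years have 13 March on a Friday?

4

Track 13 March's weekday year by year (advancing +1, or +2 across a Feb 29):
  1895: Wed  1896: Fri (+2) ✓  1897: Sat (+1)  1898: Sun (+1)  1899: Mon (+1)
  1900: Tue (+1)  1901: Wed (+1)  1902: Thu (+1)  1903: Fri (+1) ✓  1904: Sun (+2)
  1905: Mon (+1)  1906: Tue (+1)  1907: Wed (+1)  1908: Fri (+2) ✓  1909: Sat (+1)
  1910: Sun (+1)  1911: Mon (+1)  1912: Wed (+2)  1913: Thu (+1)  1914: Fri (+1) ✓
  1915: Sat (+1)  1916: Mon (+2)  1917: Tue (+1)  1918: Wed (+1)
Friday years: 1896, 1903, 1908, 1914 — 4 in total.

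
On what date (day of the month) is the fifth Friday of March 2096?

30

March 1, 2096 is a Thursday, so the first Friday is the 2nd.
The fifth Friday is 2 + 28 = 30.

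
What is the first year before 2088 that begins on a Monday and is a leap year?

Jan 1 advances by 2 weekdays after a leap year and by 1 after a common year.
2088: Jan 1 is Thursday (leap).
2087: Wednesday
2086: Tuesday
2085: Monday
2084: Saturday (leap)
2083: Friday
2082: Thursday
2081: Wednesday
2080: Monday (leap)
2080 begins on a Monday and is a leap year.

2080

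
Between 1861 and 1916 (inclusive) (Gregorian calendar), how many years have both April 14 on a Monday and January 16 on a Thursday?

Check each year's weekday for April 14 and January 16:
  1861: Sun/Wed  1862: Mon/Thu ✓  1863: Tue/Fri  1864: Thu/Sat  1865: Fri/Mon  1866: Sat/Tue  1867: Sun/Wed  1868: Tue/Thu  1869: Wed/Sat  1870: Thu/Sun  1871: Fri/Mon  1872: Sun/Tue  1873: Mon/Thu ✓  1874: Tue/Fri  …(28 more)…  1903: Tue/Fri  1904: Thu/Sat  1905: Fri/Mon  1906: Sat/Tue  1907: Sun/Wed  1908: Tue/Thu  1909: Wed/Sat  1910: Thu/Sun  1911: Fri/Mon  1912: Sun/Tue  1913: Mon/Thu ✓  1914: Tue/Fri  1915: Wed/Sat  1916: Fri/Sun
Both conditions hold in: 1862, 1873, 1879, 1890, 1902, 1913 — 6.

6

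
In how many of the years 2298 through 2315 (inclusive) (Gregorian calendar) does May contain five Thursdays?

May has 31 days; it has five Thursdays when Thursday falls among the first (month-length − 28) days — i.e. when May 1 is one of Thursday/Wednesday/Tuesday.
May 1 by year: 2298:Sun 2299:Mon 2300:Tue✓ 2301:Wed✓ 2302:Thu✓ 2303:Fri 2304:Sun 2305:Mon 2306:Tue✓ 2307:Wed✓ 2308:Fri 2309:Sat 2310:Sun 2311:Mon 2312:Wed✓ 2313:Thu✓ 2314:Fri 2315:Sat
Years with five Thursdays: 2300, 2301, 2302, 2306, 2307, 2312, 2313 → 7.

7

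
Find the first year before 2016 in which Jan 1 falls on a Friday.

Jan 1 advances by 2 weekdays after a leap year and by 1 after a common year.
2016: Jan 1 is Friday (leap).
2015: Thursday
2014: Wednesday
2013: Tuesday
2012: Sunday (leap)
2011: Saturday
2010: Friday
2010 begins on a Friday

2010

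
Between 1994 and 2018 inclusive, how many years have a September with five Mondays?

September has 30 days; it has five Mondays when Monday falls among the first (month-length − 28) days — i.e. when September 1 is one of Monday/Sunday.
September 1 by year: 1994:Thu 1995:Fri 1996:Sun✓ 1997:Mon✓ 1998:Tue 1999:Wed 2000:Fri 2001:Sat 2002:Sun✓ 2003:Mon✓ 2004:Wed 2005:Thu 2006:Fri 2007:Sat 2008:Mon✓ 2009:Tue 2010:Wed 2011:Thu 2012:Sat 2013:Sun✓ 2014:Mon✓ 2015:Tue 2016:Thu 2017:Fri 2018:Sat
Years with five Mondays: 1996, 1997, 2002, 2003, 2008, 2013, 2014 → 7.

7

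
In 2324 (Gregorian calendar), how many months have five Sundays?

4

A month of length L has five Sundays iff its first Sunday is on day ≤ L−28 (so day 1–3 in a 31-day month, 1–2 in a 30-day month, day 1 in a leap February).
Checking each month of 2324: Jan starts Tue (31d); Feb starts Fri (29d); Mar starts Sat (31d) ✓; Apr starts Tue (30d); May starts Thu (31d); Jun starts Sun (30d) ✓; Jul starts Tue (31d); Aug starts Fri (31d) ✓; Sep starts Mon (30d); Oct starts Wed (31d); Nov starts Sat (30d) ✓; Dec starts Mon (31d).
Five-Sunday months: March, June, August, November → 4.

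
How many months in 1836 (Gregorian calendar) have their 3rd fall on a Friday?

Check the 3rd of each month of 1836: Jan 3: Sun, Feb 3: Wed, Mar 3: Thu, Apr 3: Sun, May 3: Tue, Jun 3: Fri, Jul 3: Sun, Aug 3: Wed, Sep 3: Sat, Oct 3: Mon, Nov 3: Thu, Dec 3: Sat.
Friday occurs in June — 1 month.

1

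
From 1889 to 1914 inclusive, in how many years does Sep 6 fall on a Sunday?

Track Sep 6's weekday year by year (advancing +1, or +2 across a Feb 29):
  1889: Fri  1890: Sat (+1)  1891: Sun (+1) ✓  1892: Tue (+2)  1893: Wed (+1)
  1894: Thu (+1)  1895: Fri (+1)  1896: Sun (+2) ✓  1897: Mon (+1)  1898: Tue (+1)
  1899: Wed (+1)  1900: Thu (+1)  1901: Fri (+1)  1902: Sat (+1)  1903: Sun (+1) ✓
  1904: Tue (+2)  1905: Wed (+1)  1906: Thu (+1)  1907: Fri (+1)  1908: Sun (+2) ✓
  1909: Mon (+1)  1910: Tue (+1)  1911: Wed (+1)  1912: Fri (+2)  1913: Sat (+1)
  1914: Sun (+1) ✓
Sunday years: 1891, 1896, 1903, 1908, 1914 — 5 in total.

5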